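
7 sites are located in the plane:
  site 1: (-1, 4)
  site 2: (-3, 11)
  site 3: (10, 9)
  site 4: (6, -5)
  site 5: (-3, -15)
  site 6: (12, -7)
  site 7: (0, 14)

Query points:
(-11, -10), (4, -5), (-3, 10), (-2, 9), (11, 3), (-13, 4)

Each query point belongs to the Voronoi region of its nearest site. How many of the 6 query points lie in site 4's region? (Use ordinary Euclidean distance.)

(-11, -10) — d² to each: site 1:296, site 2:505, site 3:802, site 4:314, site 5:89, site 6:538, site 7:697 → nearest is site 5
(4, -5) — d² to each: site 1:106, site 2:305, site 3:232, site 4:4, site 5:149, site 6:68, site 7:377 → nearest is site 4
(-3, 10) — d² to each: site 1:40, site 2:1, site 3:170, site 4:306, site 5:625, site 6:514, site 7:25 → nearest is site 2
(-2, 9) — d² to each: site 1:26, site 2:5, site 3:144, site 4:260, site 5:577, site 6:452, site 7:29 → nearest is site 2
(11, 3) — d² to each: site 1:145, site 2:260, site 3:37, site 4:89, site 5:520, site 6:101, site 7:242 → nearest is site 3
(-13, 4) — d² to each: site 1:144, site 2:149, site 3:554, site 4:442, site 5:461, site 6:746, site 7:269 → nearest is site 1
1 of the 6 points has site 4 as nearest.

1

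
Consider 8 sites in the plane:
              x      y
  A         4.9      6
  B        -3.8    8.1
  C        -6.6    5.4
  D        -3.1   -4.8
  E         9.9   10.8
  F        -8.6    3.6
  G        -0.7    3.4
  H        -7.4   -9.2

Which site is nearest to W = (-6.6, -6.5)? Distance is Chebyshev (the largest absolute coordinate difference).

d(W,A) = max(11.5, 12.5) = 12.5
d(W,B) = max(2.8, 14.6) = 14.6
d(W,C) = max(0, 11.9) = 11.9
d(W,D) = max(3.5, 1.7) = 3.5
d(W,E) = max(16.5, 17.3) = 17.3
d(W,F) = max(2, 10.1) = 10.1
d(W,G) = max(5.9, 9.9) = 9.9
d(W,H) = max(0.8, 2.7) = 2.7
H is nearest.

H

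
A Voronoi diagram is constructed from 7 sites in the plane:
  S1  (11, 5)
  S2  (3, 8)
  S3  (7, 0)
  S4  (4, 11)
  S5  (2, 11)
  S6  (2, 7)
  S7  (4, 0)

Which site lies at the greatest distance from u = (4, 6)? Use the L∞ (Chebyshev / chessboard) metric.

S1

d(u,S1) = max(7, 1) = 7
d(u,S2) = max(1, 2) = 2
d(u,S3) = max(3, 6) = 6
d(u,S4) = max(0, 5) = 5
d(u,S5) = max(2, 5) = 5
d(u,S6) = max(2, 1) = 2
d(u,S7) = max(0, 6) = 6
The largest is to S1.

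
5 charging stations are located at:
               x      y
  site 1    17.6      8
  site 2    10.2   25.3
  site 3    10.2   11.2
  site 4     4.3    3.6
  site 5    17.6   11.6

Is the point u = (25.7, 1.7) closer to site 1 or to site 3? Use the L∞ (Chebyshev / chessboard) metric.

site 1

d(u, site 1) = max(8.1, 6.3) = 8.1
d(u, site 3) = max(15.5, 9.5) = 15.5
8.1 < 15.5, so site 1 is closer.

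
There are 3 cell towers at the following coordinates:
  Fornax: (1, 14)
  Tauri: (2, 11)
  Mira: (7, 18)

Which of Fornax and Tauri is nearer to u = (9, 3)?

Tauri

Compare squared distances:
d²(u, Fornax) = (9−1)² + (3−14)² = 64 + 121 = 185
d²(u, Tauri) = (9−2)² + (3−11)² = 49 + 64 = 113
185 > 113, so Tauri is closer.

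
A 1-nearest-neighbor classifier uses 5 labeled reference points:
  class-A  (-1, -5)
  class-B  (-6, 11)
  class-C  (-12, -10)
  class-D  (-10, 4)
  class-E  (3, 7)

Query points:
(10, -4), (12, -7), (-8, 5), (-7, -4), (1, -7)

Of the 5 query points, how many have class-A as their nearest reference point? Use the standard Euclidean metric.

4

(10, -4) — d² to each: class-A:122, class-B:481, class-C:520, class-D:464, class-E:170 → nearest is class-A
(12, -7) — d² to each: class-A:173, class-B:648, class-C:585, class-D:605, class-E:277 → nearest is class-A
(-8, 5) — d² to each: class-A:149, class-B:40, class-C:241, class-D:5, class-E:125 → nearest is class-D
(-7, -4) — d² to each: class-A:37, class-B:226, class-C:61, class-D:73, class-E:221 → nearest is class-A
(1, -7) — d² to each: class-A:8, class-B:373, class-C:178, class-D:242, class-E:200 → nearest is class-A
4 of the 5 points have class-A as nearest.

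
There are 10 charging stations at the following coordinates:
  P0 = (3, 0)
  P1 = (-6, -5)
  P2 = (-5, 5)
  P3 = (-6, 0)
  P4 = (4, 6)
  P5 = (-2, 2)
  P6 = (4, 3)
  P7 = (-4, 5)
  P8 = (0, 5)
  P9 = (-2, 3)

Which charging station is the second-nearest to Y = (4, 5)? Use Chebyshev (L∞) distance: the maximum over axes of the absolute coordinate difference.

P6

d(Y,P0) = max(1, 5) = 5
d(Y,P1) = max(10, 10) = 10
d(Y,P2) = max(9, 0) = 9
d(Y,P3) = max(10, 5) = 10
d(Y,P4) = max(0, 1) = 1
d(Y,P5) = max(6, 3) = 6
d(Y,P6) = max(0, 2) = 2
d(Y,P7) = max(8, 0) = 8
d(Y,P8) = max(4, 0) = 4
d(Y,P9) = max(6, 2) = 6
Sorted ascending: P4, P6, P8, … — the second-nearest is P6.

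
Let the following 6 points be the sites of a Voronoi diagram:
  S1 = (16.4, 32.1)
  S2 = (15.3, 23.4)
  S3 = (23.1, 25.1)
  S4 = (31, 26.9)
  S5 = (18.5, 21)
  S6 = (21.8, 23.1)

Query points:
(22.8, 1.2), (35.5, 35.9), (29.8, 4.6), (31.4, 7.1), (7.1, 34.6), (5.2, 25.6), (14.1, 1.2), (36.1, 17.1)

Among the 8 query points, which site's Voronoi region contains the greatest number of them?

(22.8, 1.2) — d² to each: S1:995.77, S2:549.09, S3:571.3, S4:727.73, S5:410.53, S6:480.61 → nearest is S5
(35.5, 35.9) — d² to each: S1:379.25, S2:564.29, S3:270.4, S4:101.25, S5:511.01, S6:351.53 → nearest is S4
(29.8, 4.6) — d² to each: S1:935.81, S2:563.69, S3:465.14, S4:498.73, S5:396.65, S6:406.25 → nearest is S5
(31.4, 7.1) — d² to each: S1:850, S2:524.9, S3:392.89, S4:392.2, S5:359.62, S6:348.16 → nearest is S6
(7.1, 34.6) — d² to each: S1:92.74, S2:192.68, S3:346.25, S4:630.5, S5:314.92, S6:348.34 → nearest is S1
(5.2, 25.6) — d² to each: S1:167.69, S2:106.85, S3:320.66, S4:667.33, S5:198.05, S6:281.81 → nearest is S2
(14.1, 1.2) — d² to each: S1:960.1, S2:494.28, S3:652.21, S4:946.1, S5:411.4, S6:538.9 → nearest is S5
(36.1, 17.1) — d² to each: S1:613.09, S2:472.33, S3:233, S4:122.05, S5:324.97, S6:240.49 → nearest is S4
Tally — S1:1, S2:1, S4:2, S5:3, S6:1. S5 captures the most (3).

S5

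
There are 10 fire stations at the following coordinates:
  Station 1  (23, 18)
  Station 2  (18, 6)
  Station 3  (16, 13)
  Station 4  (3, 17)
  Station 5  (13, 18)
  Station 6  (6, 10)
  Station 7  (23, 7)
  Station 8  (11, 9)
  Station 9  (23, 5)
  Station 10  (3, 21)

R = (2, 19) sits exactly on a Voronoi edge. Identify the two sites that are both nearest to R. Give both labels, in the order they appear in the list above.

Squared distances from R to each site:
d²(R, Station 1) = 441 + 1 = 442
d²(R, Station 2) = 256 + 169 = 425
d²(R, Station 3) = 196 + 36 = 232
d²(R, Station 4) = 1 + 4 = 5
d²(R, Station 5) = 121 + 1 = 122
d²(R, Station 6) = 16 + 81 = 97
d²(R, Station 7) = 441 + 144 = 585
d²(R, Station 8) = 81 + 100 = 181
d²(R, Station 9) = 441 + 196 = 637
d²(R, Station 10) = 1 + 4 = 5
R is equidistant from Station 4 and Station 10 (both at squared distance 5), and every other site is strictly farther — so R lies on the Station 4–Station 10 Voronoi edge.

Station 4 and Station 10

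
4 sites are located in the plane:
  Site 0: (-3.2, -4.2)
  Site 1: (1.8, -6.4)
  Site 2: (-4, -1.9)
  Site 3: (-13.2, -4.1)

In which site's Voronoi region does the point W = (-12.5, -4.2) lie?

Since √ is increasing, it suffices to compare squared distances:
d²(W, Site 0) = (-12.5−(-3.2))² + (-4.2−(-4.2))² = 86.49 + 0 = 86.49
d²(W, Site 1) = (-12.5−1.8)² + (-4.2−(-6.4))² = 204.49 + 4.84 = 209.33
d²(W, Site 2) = (-12.5−(-4))² + (-4.2−(-1.9))² = 72.25 + 5.29 = 77.54
d²(W, Site 3) = (-12.5−(-13.2))² + (-4.2−(-4.1))² = 0.49 + 0.01 = 0.5
Site 3 is nearest.

Site 3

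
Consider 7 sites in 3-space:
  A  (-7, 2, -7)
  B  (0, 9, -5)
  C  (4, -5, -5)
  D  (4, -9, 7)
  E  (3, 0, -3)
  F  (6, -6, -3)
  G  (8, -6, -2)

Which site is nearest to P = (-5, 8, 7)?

Compare squared distances (the ordering matches that of the actual distances):
|PA|² = (-5−(-7))² + (8−2)² + (7−(-7))² = 4 + 36 + 196 = 236
|PB|² = (-5−0)² + (8−9)² + (7−(-5))² = 25 + 1 + 144 = 170
|PC|² = (-5−4)² + (8−(-5))² + (7−(-5))² = 81 + 169 + 144 = 394
|PD|² = (-5−4)² + (8−(-9))² + (7−7)² = 81 + 289 + 0 = 370
|PE|² = (-5−3)² + (8−0)² + (7−(-3))² = 64 + 64 + 100 = 228
|PF|² = (-5−6)² + (8−(-6))² + (7−(-3))² = 121 + 196 + 100 = 417
|PG|² = (-5−8)² + (8−(-6))² + (7−(-2))² = 169 + 196 + 81 = 446
Minimum is at B.

B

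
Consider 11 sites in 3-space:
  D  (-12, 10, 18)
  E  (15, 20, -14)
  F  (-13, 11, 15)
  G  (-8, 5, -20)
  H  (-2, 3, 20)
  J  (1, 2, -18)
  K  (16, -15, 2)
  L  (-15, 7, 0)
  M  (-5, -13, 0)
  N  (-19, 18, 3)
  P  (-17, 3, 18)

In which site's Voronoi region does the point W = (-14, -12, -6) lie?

M

Compare squared distances (the ordering matches that of the actual distances):
|WD|² = 4 + 484 + 576 = 1064
|WE|² = 841 + 1024 + 64 = 1929
|WF|² = 1 + 529 + 441 = 971
|WG|² = 36 + 289 + 196 = 521
|WH|² = 144 + 225 + 676 = 1045
|WJ|² = 225 + 196 + 144 = 565
|WK|² = 900 + 9 + 64 = 973
|WL|² = 1 + 361 + 36 = 398
|WM|² = 81 + 1 + 36 = 118
|WN|² = 25 + 900 + 81 = 1006
|WP|² = 9 + 225 + 576 = 810
The smallest is to M, so W lies in the Voronoi region of M.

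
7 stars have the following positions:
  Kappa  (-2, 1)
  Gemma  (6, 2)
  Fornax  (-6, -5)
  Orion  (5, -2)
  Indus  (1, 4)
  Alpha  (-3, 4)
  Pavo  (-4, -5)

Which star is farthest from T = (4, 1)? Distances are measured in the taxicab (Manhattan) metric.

d(T, Kappa) = |4−(-2)| + |1−1| = 6 + 0 = 6
d(T, Gemma) = |4−6| + |1−2| = 2 + 1 = 3
d(T, Fornax) = |4−(-6)| + |1−(-5)| = 10 + 6 = 16
d(T, Orion) = |4−5| + |1−(-2)| = 1 + 3 = 4
d(T, Indus) = |4−1| + |1−4| = 3 + 3 = 6
d(T, Alpha) = |4−(-3)| + |1−4| = 7 + 3 = 10
d(T, Pavo) = |4−(-4)| + |1−(-5)| = 8 + 6 = 14
The largest is to Fornax.

Fornax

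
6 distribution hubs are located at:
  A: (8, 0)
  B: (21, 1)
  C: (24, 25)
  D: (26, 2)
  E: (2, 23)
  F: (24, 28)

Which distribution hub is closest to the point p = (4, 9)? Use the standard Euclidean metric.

A

Squared Euclidean distances:
|pA|² = (4−8)² + (9−0)² = 16 + 81 = 97
|pB|² = (4−21)² + (9−1)² = 289 + 64 = 353
|pC|² = (4−24)² + (9−25)² = 400 + 256 = 656
|pD|² = (4−26)² + (9−2)² = 484 + 49 = 533
|pE|² = (4−2)² + (9−23)² = 4 + 196 = 200
|pF|² = (4−24)² + (9−28)² = 400 + 361 = 761
A is nearest.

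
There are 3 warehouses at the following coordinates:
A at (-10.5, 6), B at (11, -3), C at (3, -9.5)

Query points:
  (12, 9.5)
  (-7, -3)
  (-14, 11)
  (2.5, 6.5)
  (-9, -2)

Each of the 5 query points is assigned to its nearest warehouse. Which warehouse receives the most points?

A

(12, 9.5) — d² to each: A:518.5, B:157.25, C:442 → nearest is B
(-7, -3) — d² to each: A:93.25, B:324, C:142.25 → nearest is A
(-14, 11) — d² to each: A:37.25, B:821, C:709.25 → nearest is A
(2.5, 6.5) — d² to each: A:169.25, B:162.5, C:256.25 → nearest is B
(-9, -2) — d² to each: A:66.25, B:401, C:200.25 → nearest is A
Tally — A:3, B:2. A captures the most (3).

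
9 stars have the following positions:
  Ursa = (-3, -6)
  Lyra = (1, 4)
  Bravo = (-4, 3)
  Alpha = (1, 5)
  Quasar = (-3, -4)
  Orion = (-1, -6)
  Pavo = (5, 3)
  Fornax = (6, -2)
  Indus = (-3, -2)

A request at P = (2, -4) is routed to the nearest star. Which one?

Orion

Squared Euclidean distances:
d²(P, Ursa) = 25 + 4 = 29
d²(P, Lyra) = 1 + 64 = 65
d²(P, Bravo) = 36 + 49 = 85
d²(P, Alpha) = 1 + 81 = 82
d²(P, Quasar) = 25 + 0 = 25
d²(P, Orion) = 9 + 4 = 13
d²(P, Pavo) = 9 + 49 = 58
d²(P, Fornax) = 16 + 4 = 20
d²(P, Indus) = 25 + 4 = 29
Minimum is at Orion.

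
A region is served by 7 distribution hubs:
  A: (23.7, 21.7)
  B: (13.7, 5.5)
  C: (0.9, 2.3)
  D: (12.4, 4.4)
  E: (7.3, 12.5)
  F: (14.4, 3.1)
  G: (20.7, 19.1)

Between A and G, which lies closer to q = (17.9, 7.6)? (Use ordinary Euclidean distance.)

Compare squared distances:
|qA|² = (17.9−23.7)² + (7.6−21.7)² = 33.64 + 198.81 = 232.45
|qG|² = (17.9−20.7)² + (7.6−19.1)² = 7.84 + 132.25 = 140.09
232.45 > 140.09, so G is closer.

G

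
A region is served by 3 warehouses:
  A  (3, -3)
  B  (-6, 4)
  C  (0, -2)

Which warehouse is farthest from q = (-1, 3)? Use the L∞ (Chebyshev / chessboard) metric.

d(q,A) = max(4, 6) = 6
d(q,B) = max(5, 1) = 5
d(q,C) = max(1, 5) = 5
The largest is to A.

A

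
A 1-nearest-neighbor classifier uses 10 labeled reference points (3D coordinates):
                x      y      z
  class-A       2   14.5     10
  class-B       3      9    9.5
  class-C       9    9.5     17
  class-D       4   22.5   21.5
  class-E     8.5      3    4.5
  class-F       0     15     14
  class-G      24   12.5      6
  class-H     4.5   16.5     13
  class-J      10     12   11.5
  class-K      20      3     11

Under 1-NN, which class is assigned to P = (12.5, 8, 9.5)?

Compare squared distances (the ordering matches that of the actual distances):
d²(P, class-A) = 110.25 + 42.25 + 0.25 = 152.75
d²(P, class-B) = 90.25 + 1 + 0 = 91.25
d²(P, class-C) = 12.25 + 2.25 + 56.25 = 70.75
d²(P, class-D) = 72.25 + 210.25 + 144 = 426.5
d²(P, class-E) = 16 + 25 + 25 = 66
d²(P, class-F) = 156.25 + 49 + 20.25 = 225.5
d²(P, class-G) = 132.25 + 20.25 + 12.25 = 164.75
d²(P, class-H) = 64 + 72.25 + 12.25 = 148.5
d²(P, class-J) = 6.25 + 16 + 4 = 26.25
d²(P, class-K) = 56.25 + 25 + 2.25 = 83.5
class-J is nearest.

class-J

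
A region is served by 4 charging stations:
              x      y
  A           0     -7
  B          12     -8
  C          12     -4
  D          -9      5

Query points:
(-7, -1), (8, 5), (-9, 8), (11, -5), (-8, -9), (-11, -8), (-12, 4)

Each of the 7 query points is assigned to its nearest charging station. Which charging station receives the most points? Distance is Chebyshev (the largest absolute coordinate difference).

D

(-7, -1) — d to each: A:7, B:19, C:19, D:6 → nearest is D
(8, 5) — d to each: A:12, B:13, C:9, D:17 → nearest is C
(-9, 8) — d to each: A:15, B:21, C:21, D:3 → nearest is D
(11, -5) — d to each: A:11, B:3, C:1, D:20 → nearest is C
(-8, -9) — d to each: A:8, B:20, C:20, D:14 → nearest is A
(-11, -8) — d to each: A:11, B:23, C:23, D:13 → nearest is A
(-12, 4) — d to each: A:12, B:24, C:24, D:3 → nearest is D
Tally — A:2, C:2, D:3. D captures the most (3).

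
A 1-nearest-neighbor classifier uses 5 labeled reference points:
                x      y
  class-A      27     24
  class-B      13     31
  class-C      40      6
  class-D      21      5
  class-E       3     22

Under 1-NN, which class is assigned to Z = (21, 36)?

Squared Euclidean distances:
d²(Z, class-A) = (21−27)² + (36−24)² = 36 + 144 = 180
d²(Z, class-B) = (21−13)² + (36−31)² = 64 + 25 = 89
d²(Z, class-C) = (21−40)² + (36−6)² = 361 + 900 = 1261
d²(Z, class-D) = (21−21)² + (36−5)² = 0 + 961 = 961
d²(Z, class-E) = (21−3)² + (36−22)² = 324 + 196 = 520
Minimum is at class-B.

class-B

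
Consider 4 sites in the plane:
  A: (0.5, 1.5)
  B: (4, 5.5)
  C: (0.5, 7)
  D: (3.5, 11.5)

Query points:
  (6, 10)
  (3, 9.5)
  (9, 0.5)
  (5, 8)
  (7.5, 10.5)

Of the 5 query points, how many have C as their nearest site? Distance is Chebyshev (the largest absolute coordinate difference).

0

(6, 10) — d to each: A:8.5, B:4.5, C:5.5, D:2.5 → nearest is D
(3, 9.5) — d to each: A:8, B:4, C:2.5, D:2 → nearest is D
(9, 0.5) — d to each: A:8.5, B:5, C:8.5, D:11 → nearest is B
(5, 8) — d to each: A:6.5, B:2.5, C:4.5, D:3.5 → nearest is B
(7.5, 10.5) — d to each: A:9, B:5, C:7, D:4 → nearest is D
0 of the 5 points have C as nearest.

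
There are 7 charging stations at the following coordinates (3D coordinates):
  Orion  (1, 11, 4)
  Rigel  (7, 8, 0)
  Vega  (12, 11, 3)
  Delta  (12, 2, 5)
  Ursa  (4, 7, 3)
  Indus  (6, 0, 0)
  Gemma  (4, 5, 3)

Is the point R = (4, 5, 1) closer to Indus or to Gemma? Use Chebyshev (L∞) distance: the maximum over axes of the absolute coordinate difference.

d(R, Indus) = max(2, 5, 1) = 5
d(R, Gemma) = max(0, 0, 2) = 2
5 > 2, so Gemma is closer.

Gemma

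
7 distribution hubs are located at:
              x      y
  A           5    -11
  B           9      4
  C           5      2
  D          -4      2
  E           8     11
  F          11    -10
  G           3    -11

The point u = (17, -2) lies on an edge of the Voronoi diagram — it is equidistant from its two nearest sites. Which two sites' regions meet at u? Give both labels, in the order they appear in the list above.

Squared distances from u to each site:
|uA|² = (17−5)² + (-2−(-11))² = 144 + 81 = 225
|uB|² = (17−9)² + (-2−4)² = 64 + 36 = 100
|uC|² = (17−5)² + (-2−2)² = 144 + 16 = 160
|uD|² = (17−(-4))² + (-2−2)² = 441 + 16 = 457
|uE|² = (17−8)² + (-2−11)² = 81 + 169 = 250
|uF|² = (17−11)² + (-2−(-10))² = 36 + 64 = 100
|uG|² = (17−3)² + (-2−(-11))² = 196 + 81 = 277
u is equidistant from B and F (both at squared distance 100), and every other site is strictly farther — so u lies on the B–F Voronoi edge.

B and F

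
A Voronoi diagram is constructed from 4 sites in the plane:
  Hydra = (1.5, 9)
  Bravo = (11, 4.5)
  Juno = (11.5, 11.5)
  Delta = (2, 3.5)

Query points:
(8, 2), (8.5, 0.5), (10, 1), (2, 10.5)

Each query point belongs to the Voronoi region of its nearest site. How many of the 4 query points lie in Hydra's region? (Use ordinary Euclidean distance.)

1

(8, 2) — d² to each: Hydra:91.25, Bravo:15.25, Juno:102.5, Delta:38.25 → nearest is Bravo
(8.5, 0.5) — d² to each: Hydra:121.25, Bravo:22.25, Juno:130, Delta:51.25 → nearest is Bravo
(10, 1) — d² to each: Hydra:136.25, Bravo:13.25, Juno:112.5, Delta:70.25 → nearest is Bravo
(2, 10.5) — d² to each: Hydra:2.5, Bravo:117, Juno:91.25, Delta:49 → nearest is Hydra
1 of the 4 points has Hydra as nearest.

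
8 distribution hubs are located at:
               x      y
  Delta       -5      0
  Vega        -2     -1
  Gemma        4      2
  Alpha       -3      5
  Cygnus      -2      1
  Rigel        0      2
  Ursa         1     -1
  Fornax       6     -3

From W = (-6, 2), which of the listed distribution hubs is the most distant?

Fornax

Compare squared distances (the ordering matches that of the actual distances):
d²(W, Delta) = (-6−(-5))² + (2−0)² = 1 + 4 = 5
d²(W, Vega) = (-6−(-2))² + (2−(-1))² = 16 + 9 = 25
d²(W, Gemma) = (-6−4)² + (2−2)² = 100 + 0 = 100
d²(W, Alpha) = (-6−(-3))² + (2−5)² = 9 + 9 = 18
d²(W, Cygnus) = (-6−(-2))² + (2−1)² = 16 + 1 = 17
d²(W, Rigel) = (-6−0)² + (2−2)² = 36 + 0 = 36
d²(W, Ursa) = (-6−1)² + (2−(-1))² = 49 + 9 = 58
d²(W, Fornax) = (-6−6)² + (2−(-3))² = 144 + 25 = 169
The largest is to Fornax.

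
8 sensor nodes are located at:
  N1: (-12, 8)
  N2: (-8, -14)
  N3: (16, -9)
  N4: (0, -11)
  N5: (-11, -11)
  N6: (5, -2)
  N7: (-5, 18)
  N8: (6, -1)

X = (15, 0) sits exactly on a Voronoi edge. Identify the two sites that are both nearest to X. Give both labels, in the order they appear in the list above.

Squared distances from X to each site:
|XN1|² = (15−(-12))² + (0−8)² = 729 + 64 = 793
|XN2|² = (15−(-8))² + (0−(-14))² = 529 + 196 = 725
|XN3|² = (15−16)² + (0−(-9))² = 1 + 81 = 82
|XN4|² = (15−0)² + (0−(-11))² = 225 + 121 = 346
|XN5|² = (15−(-11))² + (0−(-11))² = 676 + 121 = 797
|XN6|² = (15−5)² + (0−(-2))² = 100 + 4 = 104
|XN7|² = (15−(-5))² + (0−18)² = 400 + 324 = 724
|XN8|² = (15−6)² + (0−(-1))² = 81 + 1 = 82
X is equidistant from N3 and N8 (both at squared distance 82), and every other site is strictly farther — so X lies on the N3–N8 Voronoi edge.

N3 and N8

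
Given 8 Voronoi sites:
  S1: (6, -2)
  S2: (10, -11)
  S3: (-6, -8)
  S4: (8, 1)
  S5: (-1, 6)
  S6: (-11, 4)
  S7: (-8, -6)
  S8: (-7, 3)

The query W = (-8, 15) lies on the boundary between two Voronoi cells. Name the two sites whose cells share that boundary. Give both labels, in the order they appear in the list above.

S5 and S6

Squared distances from W to each site:
|WS1|² = 196 + 289 = 485
|WS2|² = 324 + 676 = 1000
|WS3|² = 4 + 529 = 533
|WS4|² = 256 + 196 = 452
|WS5|² = 49 + 81 = 130
|WS6|² = 9 + 121 = 130
|WS7|² = 0 + 441 = 441
|WS8|² = 1 + 144 = 145
W is equidistant from S5 and S6 (both at squared distance 130), and every other site is strictly farther — so W lies on the S5–S6 Voronoi edge.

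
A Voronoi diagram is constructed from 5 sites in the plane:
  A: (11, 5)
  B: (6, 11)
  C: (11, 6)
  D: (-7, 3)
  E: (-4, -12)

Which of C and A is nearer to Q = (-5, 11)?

Compare squared distances:
|QC|² = (-5−11)² + (11−6)² = 256 + 25 = 281
|QA|² = (-5−11)² + (11−5)² = 256 + 36 = 292
281 < 292, so C is closer.

C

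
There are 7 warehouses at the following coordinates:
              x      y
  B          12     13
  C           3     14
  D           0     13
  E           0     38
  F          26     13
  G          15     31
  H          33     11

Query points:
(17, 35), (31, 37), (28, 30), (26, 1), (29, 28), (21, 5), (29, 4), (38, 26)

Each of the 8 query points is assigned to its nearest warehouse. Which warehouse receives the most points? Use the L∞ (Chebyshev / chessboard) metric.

G

(17, 35) — d to each: B:22, C:21, D:22, E:17, F:22, G:4, H:24 → nearest is G
(31, 37) — d to each: B:24, C:28, D:31, E:31, F:24, G:16, H:26 → nearest is G
(28, 30) — d to each: B:17, C:25, D:28, E:28, F:17, G:13, H:19 → nearest is G
(26, 1) — d to each: B:14, C:23, D:26, E:37, F:12, G:30, H:10 → nearest is H
(29, 28) — d to each: B:17, C:26, D:29, E:29, F:15, G:14, H:17 → nearest is G
(21, 5) — d to each: B:9, C:18, D:21, E:33, F:8, G:26, H:12 → nearest is F
(29, 4) — d to each: B:17, C:26, D:29, E:34, F:9, G:27, H:7 → nearest is H
(38, 26) — d to each: B:26, C:35, D:38, E:38, F:13, G:23, H:15 → nearest is F
Tally — F:2, G:4, H:2. G captures the most (4).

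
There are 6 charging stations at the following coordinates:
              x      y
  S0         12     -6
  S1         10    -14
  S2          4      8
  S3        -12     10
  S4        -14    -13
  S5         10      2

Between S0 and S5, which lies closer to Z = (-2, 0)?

Compare squared distances:
|ZS0|² = (-2−12)² + (0−(-6))² = 196 + 36 = 232
|ZS5|² = (-2−10)² + (0−2)² = 144 + 4 = 148
232 > 148, so S5 is closer.

S5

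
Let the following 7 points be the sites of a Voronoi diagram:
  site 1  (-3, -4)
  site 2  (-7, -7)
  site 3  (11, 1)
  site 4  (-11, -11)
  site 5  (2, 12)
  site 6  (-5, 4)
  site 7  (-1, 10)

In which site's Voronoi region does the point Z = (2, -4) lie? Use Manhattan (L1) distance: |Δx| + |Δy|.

site 1

d(Z, site 1) = |2−(-3)| + |-4−(-4)| = 5 + 0 = 5
d(Z, site 2) = |2−(-7)| + |-4−(-7)| = 9 + 3 = 12
d(Z, site 3) = |2−11| + |-4−1| = 9 + 5 = 14
d(Z, site 4) = |2−(-11)| + |-4−(-11)| = 13 + 7 = 20
d(Z, site 5) = |2−2| + |-4−12| = 0 + 16 = 16
d(Z, site 6) = |2−(-5)| + |-4−4| = 7 + 8 = 15
d(Z, site 7) = |2−(-1)| + |-4−10| = 3 + 14 = 17
Minimum is at site 1.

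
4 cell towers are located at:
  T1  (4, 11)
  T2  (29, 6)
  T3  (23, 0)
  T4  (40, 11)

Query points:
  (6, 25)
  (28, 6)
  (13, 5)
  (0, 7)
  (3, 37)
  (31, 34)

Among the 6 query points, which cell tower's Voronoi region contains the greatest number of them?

(6, 25) — d² to each: T1:200, T2:890, T3:914, T4:1352 → nearest is T1
(28, 6) — d² to each: T1:601, T2:1, T3:61, T4:169 → nearest is T2
(13, 5) — d² to each: T1:117, T2:257, T3:125, T4:765 → nearest is T1
(0, 7) — d² to each: T1:32, T2:842, T3:578, T4:1616 → nearest is T1
(3, 37) — d² to each: T1:677, T2:1637, T3:1769, T4:2045 → nearest is T1
(31, 34) — d² to each: T1:1258, T2:788, T3:1220, T4:610 → nearest is T4
Tally — T1:4, T2:1, T4:1. T1 captures the most (4).

T1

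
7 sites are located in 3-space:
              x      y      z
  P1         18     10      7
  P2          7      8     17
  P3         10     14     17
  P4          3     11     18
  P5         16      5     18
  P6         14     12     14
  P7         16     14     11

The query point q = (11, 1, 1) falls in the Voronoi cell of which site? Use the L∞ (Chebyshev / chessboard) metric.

P1

d(q,P1) = max(7, 9, 6) = 9
d(q,P2) = max(4, 7, 16) = 16
d(q,P3) = max(1, 13, 16) = 16
d(q,P4) = max(8, 10, 17) = 17
d(q,P5) = max(5, 4, 17) = 17
d(q,P6) = max(3, 11, 13) = 13
d(q,P7) = max(5, 13, 10) = 13
The smallest is to P1, so q lies in the Voronoi region of P1.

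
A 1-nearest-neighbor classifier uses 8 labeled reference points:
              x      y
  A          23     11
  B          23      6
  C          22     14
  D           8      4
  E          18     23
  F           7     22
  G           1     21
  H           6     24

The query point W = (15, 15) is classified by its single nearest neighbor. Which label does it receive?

Since √ is increasing, it suffices to compare squared distances:
|WA|² = 64 + 16 = 80
|WB|² = 64 + 81 = 145
|WC|² = 49 + 1 = 50
|WD|² = 49 + 121 = 170
|WE|² = 9 + 64 = 73
|WF|² = 64 + 49 = 113
|WG|² = 196 + 36 = 232
|WH|² = 81 + 81 = 162
Minimum is at C.

C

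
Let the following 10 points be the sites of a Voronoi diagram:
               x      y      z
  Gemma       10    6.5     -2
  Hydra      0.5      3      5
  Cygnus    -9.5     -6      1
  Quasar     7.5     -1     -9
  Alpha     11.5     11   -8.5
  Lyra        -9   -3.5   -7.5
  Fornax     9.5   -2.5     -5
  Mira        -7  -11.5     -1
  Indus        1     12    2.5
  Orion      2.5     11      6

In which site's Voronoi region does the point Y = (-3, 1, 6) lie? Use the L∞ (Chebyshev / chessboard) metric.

Hydra

d(Y, Gemma) = max(13, 5.5, 8) = 13
d(Y, Hydra) = max(3.5, 2, 1) = 3.5
d(Y, Cygnus) = max(6.5, 7, 5) = 7
d(Y, Quasar) = max(10.5, 2, 15) = 15
d(Y, Alpha) = max(14.5, 10, 14.5) = 14.5
d(Y, Lyra) = max(6, 4.5, 13.5) = 13.5
d(Y, Fornax) = max(12.5, 3.5, 11) = 12.5
d(Y, Mira) = max(4, 12.5, 7) = 12.5
d(Y, Indus) = max(4, 11, 3.5) = 11
d(Y, Orion) = max(5.5, 10, 0) = 10
Hydra is nearest.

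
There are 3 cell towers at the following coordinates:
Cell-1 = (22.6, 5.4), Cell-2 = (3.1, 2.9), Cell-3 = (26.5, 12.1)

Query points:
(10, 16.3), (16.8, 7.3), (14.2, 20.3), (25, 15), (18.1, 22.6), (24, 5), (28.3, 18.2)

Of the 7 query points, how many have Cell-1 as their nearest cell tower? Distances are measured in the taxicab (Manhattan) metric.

2

(10, 16.3) — d to each: Cell-1:23.5, Cell-2:20.3, Cell-3:20.7 → nearest is Cell-2
(16.8, 7.3) — d to each: Cell-1:7.7, Cell-2:18.1, Cell-3:14.5 → nearest is Cell-1
(14.2, 20.3) — d to each: Cell-1:23.3, Cell-2:28.5, Cell-3:20.5 → nearest is Cell-3
(25, 15) — d to each: Cell-1:12, Cell-2:34, Cell-3:4.4 → nearest is Cell-3
(18.1, 22.6) — d to each: Cell-1:21.7, Cell-2:34.7, Cell-3:18.9 → nearest is Cell-3
(24, 5) — d to each: Cell-1:1.8, Cell-2:23, Cell-3:9.6 → nearest is Cell-1
(28.3, 18.2) — d to each: Cell-1:18.5, Cell-2:40.5, Cell-3:7.9 → nearest is Cell-3
2 of the 7 points have Cell-1 as nearest.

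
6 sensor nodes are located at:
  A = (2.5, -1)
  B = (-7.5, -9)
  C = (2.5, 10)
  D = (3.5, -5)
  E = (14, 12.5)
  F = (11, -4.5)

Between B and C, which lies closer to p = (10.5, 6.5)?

C

Compare squared distances:
|pB|² = (10.5−(-7.5))² + (6.5−(-9))² = 324 + 240.25 = 564.25
|pC|² = (10.5−2.5)² + (6.5−10)² = 64 + 12.25 = 76.25
564.25 > 76.25, so C is closer.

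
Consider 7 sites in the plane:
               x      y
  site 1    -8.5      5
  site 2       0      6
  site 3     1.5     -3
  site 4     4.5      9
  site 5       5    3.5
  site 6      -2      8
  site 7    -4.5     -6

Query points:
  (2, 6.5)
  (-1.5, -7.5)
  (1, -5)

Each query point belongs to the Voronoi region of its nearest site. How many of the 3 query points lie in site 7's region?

1

(2, 6.5) — d² to each: site 1:112.5, site 2:4.25, site 3:90.5, site 4:12.5, site 5:18, site 6:18.25, site 7:198.5 → nearest is site 2
(-1.5, -7.5) — d² to each: site 1:205.25, site 2:184.5, site 3:29.25, site 4:308.25, site 5:163.25, site 6:240.5, site 7:11.25 → nearest is site 7
(1, -5) — d² to each: site 1:190.25, site 2:122, site 3:4.25, site 4:208.25, site 5:88.25, site 6:178, site 7:31.25 → nearest is site 3
1 of the 3 points has site 7 as nearest.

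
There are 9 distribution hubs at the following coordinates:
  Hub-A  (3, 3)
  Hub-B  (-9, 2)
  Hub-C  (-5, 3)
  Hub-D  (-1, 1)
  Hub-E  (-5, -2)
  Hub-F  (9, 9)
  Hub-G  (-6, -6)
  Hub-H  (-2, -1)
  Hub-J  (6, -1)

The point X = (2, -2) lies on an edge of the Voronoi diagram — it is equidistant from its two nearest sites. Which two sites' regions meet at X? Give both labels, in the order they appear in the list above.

Hub-H and Hub-J

Squared distances from X to each site:
d²(X, Hub-A) = (2−3)² + (-2−3)² = 1 + 25 = 26
d²(X, Hub-B) = (2−(-9))² + (-2−2)² = 121 + 16 = 137
d²(X, Hub-C) = (2−(-5))² + (-2−3)² = 49 + 25 = 74
d²(X, Hub-D) = (2−(-1))² + (-2−1)² = 9 + 9 = 18
d²(X, Hub-E) = (2−(-5))² + (-2−(-2))² = 49 + 0 = 49
d²(X, Hub-F) = (2−9)² + (-2−9)² = 49 + 121 = 170
d²(X, Hub-G) = (2−(-6))² + (-2−(-6))² = 64 + 16 = 80
d²(X, Hub-H) = (2−(-2))² + (-2−(-1))² = 16 + 1 = 17
d²(X, Hub-J) = (2−6)² + (-2−(-1))² = 16 + 1 = 17
X is equidistant from Hub-H and Hub-J (both at squared distance 17), and every other site is strictly farther — so X lies on the Hub-H–Hub-J Voronoi edge.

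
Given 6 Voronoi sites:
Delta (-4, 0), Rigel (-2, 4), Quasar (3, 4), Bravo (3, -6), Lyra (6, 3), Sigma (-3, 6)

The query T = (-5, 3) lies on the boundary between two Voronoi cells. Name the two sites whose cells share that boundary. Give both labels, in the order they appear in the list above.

Squared distances from T to each site:
d²(T, Delta) = 1 + 9 = 10
d²(T, Rigel) = 9 + 1 = 10
d²(T, Quasar) = 64 + 1 = 65
d²(T, Bravo) = 64 + 81 = 145
d²(T, Lyra) = 121 + 0 = 121
d²(T, Sigma) = 4 + 9 = 13
T is equidistant from Delta and Rigel (both at squared distance 10), and every other site is strictly farther — so T lies on the Delta–Rigel Voronoi edge.

Delta and Rigel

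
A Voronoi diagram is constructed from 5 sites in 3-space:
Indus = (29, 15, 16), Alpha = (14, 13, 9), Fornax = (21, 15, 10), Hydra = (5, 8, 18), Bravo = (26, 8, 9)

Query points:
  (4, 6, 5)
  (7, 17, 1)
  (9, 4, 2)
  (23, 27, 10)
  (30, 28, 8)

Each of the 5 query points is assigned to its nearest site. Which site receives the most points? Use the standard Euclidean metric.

(4, 6, 5) — d² to each: Indus:827, Alpha:165, Fornax:395, Hydra:174, Bravo:504 → nearest is Alpha
(7, 17, 1) — d² to each: Indus:713, Alpha:129, Fornax:281, Hydra:374, Bravo:506 → nearest is Alpha
(9, 4, 2) — d² to each: Indus:717, Alpha:155, Fornax:329, Hydra:288, Bravo:354 → nearest is Alpha
(23, 27, 10) — d² to each: Indus:216, Alpha:278, Fornax:148, Hydra:749, Bravo:371 → nearest is Fornax
(30, 28, 8) — d² to each: Indus:234, Alpha:482, Fornax:254, Hydra:1125, Bravo:417 → nearest is Indus
Tally — Indus:1, Alpha:3, Fornax:1. Alpha captures the most (3).

Alpha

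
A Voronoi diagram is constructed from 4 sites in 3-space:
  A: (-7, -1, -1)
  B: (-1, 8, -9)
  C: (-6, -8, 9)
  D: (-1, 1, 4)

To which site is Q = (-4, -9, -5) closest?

Squared Euclidean distances:
|QA|² = (-4−(-7))² + (-9−(-1))² + (-5−(-1))² = 9 + 64 + 16 = 89
|QB|² = (-4−(-1))² + (-9−8)² + (-5−(-9))² = 9 + 289 + 16 = 314
|QC|² = (-4−(-6))² + (-9−(-8))² + (-5−9)² = 4 + 1 + 196 = 201
|QD|² = (-4−(-1))² + (-9−1)² + (-5−4)² = 9 + 100 + 81 = 190
Minimum is at A.

A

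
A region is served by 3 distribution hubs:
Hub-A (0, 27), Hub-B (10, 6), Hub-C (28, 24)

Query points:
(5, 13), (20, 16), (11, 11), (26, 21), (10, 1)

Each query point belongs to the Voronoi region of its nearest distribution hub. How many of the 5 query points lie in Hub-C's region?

(5, 13) — d² to each: Hub-A:221, Hub-B:74, Hub-C:650 → nearest is Hub-B
(20, 16) — d² to each: Hub-A:521, Hub-B:200, Hub-C:128 → nearest is Hub-C
(11, 11) — d² to each: Hub-A:377, Hub-B:26, Hub-C:458 → nearest is Hub-B
(26, 21) — d² to each: Hub-A:712, Hub-B:481, Hub-C:13 → nearest is Hub-C
(10, 1) — d² to each: Hub-A:776, Hub-B:25, Hub-C:853 → nearest is Hub-B
2 of the 5 points have Hub-C as nearest.

2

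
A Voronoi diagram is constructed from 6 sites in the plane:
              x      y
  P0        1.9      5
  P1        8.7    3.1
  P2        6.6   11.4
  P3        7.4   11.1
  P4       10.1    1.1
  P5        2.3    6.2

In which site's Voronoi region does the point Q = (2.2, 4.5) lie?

P0

Since √ is increasing, it suffices to compare squared distances:
|QP0|² = (2.2−1.9)² + (4.5−5)² = 0.09 + 0.25 = 0.34
|QP1|² = (2.2−8.7)² + (4.5−3.1)² = 42.25 + 1.96 = 44.21
|QP2|² = (2.2−6.6)² + (4.5−11.4)² = 19.36 + 47.61 = 66.97
|QP3|² = (2.2−7.4)² + (4.5−11.1)² = 27.04 + 43.56 = 70.6
|QP4|² = (2.2−10.1)² + (4.5−1.1)² = 62.41 + 11.56 = 73.97
|QP5|² = (2.2−2.3)² + (4.5−6.2)² = 0.01 + 2.89 = 2.9
The smallest is to P0, so Q lies in the Voronoi region of P0.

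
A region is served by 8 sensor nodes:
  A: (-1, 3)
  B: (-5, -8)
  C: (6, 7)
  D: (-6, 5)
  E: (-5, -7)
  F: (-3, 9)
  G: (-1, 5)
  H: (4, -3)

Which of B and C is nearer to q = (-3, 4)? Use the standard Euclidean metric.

Compare squared distances:
|qB|² = (-3−(-5))² + (4−(-8))² = 4 + 144 = 148
|qC|² = (-3−6)² + (4−7)² = 81 + 9 = 90
148 > 90, so C is closer.

C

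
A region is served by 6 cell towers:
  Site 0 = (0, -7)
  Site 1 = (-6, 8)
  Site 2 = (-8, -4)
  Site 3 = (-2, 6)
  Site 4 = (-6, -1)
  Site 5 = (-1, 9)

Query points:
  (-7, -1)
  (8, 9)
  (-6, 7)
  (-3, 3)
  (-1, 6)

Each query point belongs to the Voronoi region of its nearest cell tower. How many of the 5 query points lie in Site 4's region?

1

(-7, -1) — d² to each: Site 0:85, Site 1:82, Site 2:10, Site 3:74, Site 4:1, Site 5:136 → nearest is Site 4
(8, 9) — d² to each: Site 0:320, Site 1:197, Site 2:425, Site 3:109, Site 4:296, Site 5:81 → nearest is Site 5
(-6, 7) — d² to each: Site 0:232, Site 1:1, Site 2:125, Site 3:17, Site 4:64, Site 5:29 → nearest is Site 1
(-3, 3) — d² to each: Site 0:109, Site 1:34, Site 2:74, Site 3:10, Site 4:25, Site 5:40 → nearest is Site 3
(-1, 6) — d² to each: Site 0:170, Site 1:29, Site 2:149, Site 3:1, Site 4:74, Site 5:9 → nearest is Site 3
1 of the 5 points has Site 4 as nearest.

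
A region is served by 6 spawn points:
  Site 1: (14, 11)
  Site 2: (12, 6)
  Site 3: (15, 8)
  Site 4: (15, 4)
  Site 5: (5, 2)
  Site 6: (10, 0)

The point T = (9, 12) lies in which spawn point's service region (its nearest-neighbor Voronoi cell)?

Compare squared distances (the ordering matches that of the actual distances):
d²(T, Site 1) = (9−14)² + (12−11)² = 25 + 1 = 26
d²(T, Site 2) = (9−12)² + (12−6)² = 9 + 36 = 45
d²(T, Site 3) = (9−15)² + (12−8)² = 36 + 16 = 52
d²(T, Site 4) = (9−15)² + (12−4)² = 36 + 64 = 100
d²(T, Site 5) = (9−5)² + (12−2)² = 16 + 100 = 116
d²(T, Site 6) = (9−10)² + (12−0)² = 1 + 144 = 145
The smallest is to Site 1, so T lies in the Voronoi region of Site 1.

Site 1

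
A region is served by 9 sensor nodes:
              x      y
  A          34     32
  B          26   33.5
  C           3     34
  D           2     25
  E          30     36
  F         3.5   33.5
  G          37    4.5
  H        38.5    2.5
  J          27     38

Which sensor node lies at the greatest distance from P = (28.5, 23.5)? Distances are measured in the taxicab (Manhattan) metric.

d(P,A) = 5.5 + 8.5 = 14
d(P,B) = 2.5 + 10 = 12.5
d(P,C) = 25.5 + 10.5 = 36
d(P,D) = 26.5 + 1.5 = 28
d(P,E) = 1.5 + 12.5 = 14
d(P,F) = 25 + 10 = 35
d(P,G) = 8.5 + 19 = 27.5
d(P,H) = 10 + 21 = 31
d(P,J) = 1.5 + 14.5 = 16
The largest is to C.

C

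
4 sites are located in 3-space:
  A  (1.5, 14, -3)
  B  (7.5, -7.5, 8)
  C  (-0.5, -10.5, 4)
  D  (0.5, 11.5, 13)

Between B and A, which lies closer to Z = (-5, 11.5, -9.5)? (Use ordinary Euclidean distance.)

Compare squared distances:
|ZB|² = (-5−7.5)² + (11.5−(-7.5))² + (-9.5−8)² = 156.25 + 361 + 306.25 = 823.5
|ZA|² = (-5−1.5)² + (11.5−14)² + (-9.5−(-3))² = 42.25 + 6.25 + 42.25 = 90.75
823.5 > 90.75, so A is closer.

A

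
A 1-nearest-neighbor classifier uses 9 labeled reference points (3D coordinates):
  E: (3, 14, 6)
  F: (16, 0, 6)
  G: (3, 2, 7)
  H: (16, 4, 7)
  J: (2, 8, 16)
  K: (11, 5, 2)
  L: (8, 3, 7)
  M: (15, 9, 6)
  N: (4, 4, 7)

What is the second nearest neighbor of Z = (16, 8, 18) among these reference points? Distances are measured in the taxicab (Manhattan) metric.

d(Z,E) = |16−3| + |8−14| + |18−6| = 13 + 6 + 12 = 31
d(Z,F) = |16−16| + |8−0| + |18−6| = 0 + 8 + 12 = 20
d(Z,G) = |16−3| + |8−2| + |18−7| = 13 + 6 + 11 = 30
d(Z,H) = |16−16| + |8−4| + |18−7| = 0 + 4 + 11 = 15
d(Z,J) = |16−2| + |8−8| + |18−16| = 14 + 0 + 2 = 16
d(Z,K) = |16−11| + |8−5| + |18−2| = 5 + 3 + 16 = 24
d(Z,L) = |16−8| + |8−3| + |18−7| = 8 + 5 + 11 = 24
d(Z,M) = |16−15| + |8−9| + |18−6| = 1 + 1 + 12 = 14
d(Z,N) = |16−4| + |8−4| + |18−7| = 12 + 4 + 11 = 27
Sorted ascending: M, H, J, … — the second-nearest is H.

H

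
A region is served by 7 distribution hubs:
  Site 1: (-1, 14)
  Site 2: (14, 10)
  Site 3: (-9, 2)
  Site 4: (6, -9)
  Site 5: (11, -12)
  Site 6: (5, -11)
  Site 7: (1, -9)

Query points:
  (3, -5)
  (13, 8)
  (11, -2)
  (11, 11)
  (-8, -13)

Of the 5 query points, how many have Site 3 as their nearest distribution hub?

0

(3, -5) — d² to each: Site 1:377, Site 2:346, Site 3:193, Site 4:25, Site 5:113, Site 6:40, Site 7:20 → nearest is Site 7
(13, 8) — d² to each: Site 1:232, Site 2:5, Site 3:520, Site 4:338, Site 5:404, Site 6:425, Site 7:433 → nearest is Site 2
(11, -2) — d² to each: Site 1:400, Site 2:153, Site 3:416, Site 4:74, Site 5:100, Site 6:117, Site 7:149 → nearest is Site 4
(11, 11) — d² to each: Site 1:153, Site 2:10, Site 3:481, Site 4:425, Site 5:529, Site 6:520, Site 7:500 → nearest is Site 2
(-8, -13) — d² to each: Site 1:778, Site 2:1013, Site 3:226, Site 4:212, Site 5:362, Site 6:173, Site 7:97 → nearest is Site 7
0 of the 5 points have Site 3 as nearest.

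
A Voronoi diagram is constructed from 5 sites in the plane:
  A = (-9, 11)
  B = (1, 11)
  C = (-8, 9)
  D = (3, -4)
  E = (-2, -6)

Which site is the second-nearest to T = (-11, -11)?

D

Since √ is increasing, it suffices to compare squared distances:
|TA|² = (-11−(-9))² + (-11−11)² = 4 + 484 = 488
|TB|² = (-11−1)² + (-11−11)² = 144 + 484 = 628
|TC|² = (-11−(-8))² + (-11−9)² = 9 + 400 = 409
|TD|² = (-11−3)² + (-11−(-4))² = 196 + 49 = 245
|TE|² = (-11−(-2))² + (-11−(-6))² = 81 + 25 = 106
Sorted ascending: E, D, C, … — the second-nearest is D.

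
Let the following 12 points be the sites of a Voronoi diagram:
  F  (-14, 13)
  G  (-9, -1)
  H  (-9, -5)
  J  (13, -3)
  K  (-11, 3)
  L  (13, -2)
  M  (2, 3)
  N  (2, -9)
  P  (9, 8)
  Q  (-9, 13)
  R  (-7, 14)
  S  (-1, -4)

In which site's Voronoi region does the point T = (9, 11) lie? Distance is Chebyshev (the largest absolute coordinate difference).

d(T,F) = max(23, 2) = 23
d(T,G) = max(18, 12) = 18
d(T,H) = max(18, 16) = 18
d(T,J) = max(4, 14) = 14
d(T,K) = max(20, 8) = 20
d(T,L) = max(4, 13) = 13
d(T,M) = max(7, 8) = 8
d(T,N) = max(7, 20) = 20
d(T,P) = max(0, 3) = 3
d(T,Q) = max(18, 2) = 18
d(T,R) = max(16, 3) = 16
d(T,S) = max(10, 15) = 15
The smallest is to P, so T lies in the Voronoi region of P.

P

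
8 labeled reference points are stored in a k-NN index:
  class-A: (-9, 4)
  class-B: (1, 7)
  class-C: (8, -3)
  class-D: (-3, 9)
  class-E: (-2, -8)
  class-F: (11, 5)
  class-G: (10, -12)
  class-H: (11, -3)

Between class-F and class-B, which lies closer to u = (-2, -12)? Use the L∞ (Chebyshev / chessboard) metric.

class-F

d(u, class-F) = max(13, 17) = 17
d(u, class-B) = max(3, 19) = 19
17 < 19, so class-F is closer.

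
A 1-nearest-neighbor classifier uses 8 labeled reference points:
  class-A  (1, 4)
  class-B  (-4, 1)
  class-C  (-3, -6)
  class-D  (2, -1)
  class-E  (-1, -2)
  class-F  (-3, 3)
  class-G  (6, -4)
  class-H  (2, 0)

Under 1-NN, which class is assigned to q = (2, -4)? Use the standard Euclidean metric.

Compare squared distances (the ordering matches that of the actual distances):
d²(q, class-A) = (2−1)² + (-4−4)² = 1 + 64 = 65
d²(q, class-B) = (2−(-4))² + (-4−1)² = 36 + 25 = 61
d²(q, class-C) = (2−(-3))² + (-4−(-6))² = 25 + 4 = 29
d²(q, class-D) = (2−2)² + (-4−(-1))² = 0 + 9 = 9
d²(q, class-E) = (2−(-1))² + (-4−(-2))² = 9 + 4 = 13
d²(q, class-F) = (2−(-3))² + (-4−3)² = 25 + 49 = 74
d²(q, class-G) = (2−6)² + (-4−(-4))² = 16 + 0 = 16
d²(q, class-H) = (2−2)² + (-4−0)² = 0 + 16 = 16
Minimum is at class-D.

class-D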